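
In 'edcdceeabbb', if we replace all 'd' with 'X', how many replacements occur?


re.sub('d', 'X', text) replaces every occurrence of 'd' with 'X'.
Text: 'edcdceeabbb'
Scanning for 'd':
  pos 1: 'd' -> replacement #1
  pos 3: 'd' -> replacement #2
Total replacements: 2

2


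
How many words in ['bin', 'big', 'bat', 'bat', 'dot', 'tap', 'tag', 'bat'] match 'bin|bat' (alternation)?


Alternation 'bin|bat' matches either 'bin' or 'bat'.
Checking each word:
  'bin' -> MATCH
  'big' -> no
  'bat' -> MATCH
  'bat' -> MATCH
  'dot' -> no
  'tap' -> no
  'tag' -> no
  'bat' -> MATCH
Matches: ['bin', 'bat', 'bat', 'bat']
Count: 4

4


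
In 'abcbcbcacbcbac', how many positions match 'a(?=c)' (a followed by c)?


Lookahead 'a(?=c)' matches 'a' only when followed by 'c'.
String: 'abcbcbcacbcbac'
Checking each position where char is 'a':
  pos 0: 'a' -> no (next='b')
  pos 7: 'a' -> MATCH (next='c')
  pos 12: 'a' -> MATCH (next='c')
Matching positions: [7, 12]
Count: 2

2


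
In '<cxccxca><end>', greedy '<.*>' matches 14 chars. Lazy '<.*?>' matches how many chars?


Greedy '<.*>' tries to match as MUCH as possible.
Lazy '<.*?>' tries to match as LITTLE as possible.

String: '<cxccxca><end>'
Greedy '<.*>' starts at first '<' and extends to the LAST '>': '<cxccxca><end>' (14 chars)
Lazy '<.*?>' starts at first '<' and stops at the FIRST '>': '<cxccxca>' (9 chars)

9


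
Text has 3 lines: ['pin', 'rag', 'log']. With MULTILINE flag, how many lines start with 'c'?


With MULTILINE flag, ^ matches the start of each line.
Lines: ['pin', 'rag', 'log']
Checking which lines start with 'c':
  Line 1: 'pin' -> no
  Line 2: 'rag' -> no
  Line 3: 'log' -> no
Matching lines: []
Count: 0

0


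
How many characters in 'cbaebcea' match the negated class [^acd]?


Negated class [^acd] matches any char NOT in {a, c, d}
Scanning 'cbaebcea':
  pos 0: 'c' -> no (excluded)
  pos 1: 'b' -> MATCH
  pos 2: 'a' -> no (excluded)
  pos 3: 'e' -> MATCH
  pos 4: 'b' -> MATCH
  pos 5: 'c' -> no (excluded)
  pos 6: 'e' -> MATCH
  pos 7: 'a' -> no (excluded)
Total matches: 4

4


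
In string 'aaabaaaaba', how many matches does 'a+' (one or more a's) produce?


Pattern 'a+' matches one or more consecutive a's.
String: 'aaabaaaaba'
Scanning for runs of a:
  Match 1: 'aaa' (length 3)
  Match 2: 'aaaa' (length 4)
  Match 3: 'a' (length 1)
Total matches: 3

3


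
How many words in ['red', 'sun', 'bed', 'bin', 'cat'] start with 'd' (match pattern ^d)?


Pattern ^d anchors to start of word. Check which words begin with 'd':
  'red' -> no
  'sun' -> no
  'bed' -> no
  'bin' -> no
  'cat' -> no
Matching words: []
Count: 0

0


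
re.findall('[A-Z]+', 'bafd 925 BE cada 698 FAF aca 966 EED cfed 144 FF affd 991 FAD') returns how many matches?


Pattern '[A-Z]+' finds one or more uppercase letters.
Text: 'bafd 925 BE cada 698 FAF aca 966 EED cfed 144 FF affd 991 FAD'
Scanning for matches:
  Match 1: 'BE'
  Match 2: 'FAF'
  Match 3: 'EED'
  Match 4: 'FF'
  Match 5: 'FAD'
Total matches: 5

5


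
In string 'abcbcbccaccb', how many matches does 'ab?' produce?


Pattern 'ab?' matches 'a' optionally followed by 'b'.
String: 'abcbcbccaccb'
Scanning left to right for 'a' then checking next char:
  Match 1: 'ab' (a followed by b)
  Match 2: 'a' (a not followed by b)
Total matches: 2

2


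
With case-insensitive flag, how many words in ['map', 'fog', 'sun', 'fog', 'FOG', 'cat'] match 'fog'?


Case-insensitive matching: compare each word's lowercase form to 'fog'.
  'map' -> lower='map' -> no
  'fog' -> lower='fog' -> MATCH
  'sun' -> lower='sun' -> no
  'fog' -> lower='fog' -> MATCH
  'FOG' -> lower='fog' -> MATCH
  'cat' -> lower='cat' -> no
Matches: ['fog', 'fog', 'FOG']
Count: 3

3


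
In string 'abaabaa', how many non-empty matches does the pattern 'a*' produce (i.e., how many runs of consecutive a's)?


Pattern 'a*' matches zero or more a's. We want non-empty runs of consecutive a's.
String: 'abaabaa'
Walking through the string to find runs of a's:
  Run 1: positions 0-0 -> 'a'
  Run 2: positions 2-3 -> 'aa'
  Run 3: positions 5-6 -> 'aa'
Non-empty runs found: ['a', 'aa', 'aa']
Count: 3

3


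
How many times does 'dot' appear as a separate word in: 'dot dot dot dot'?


Scanning each word for exact match 'dot':
  Word 1: 'dot' -> MATCH
  Word 2: 'dot' -> MATCH
  Word 3: 'dot' -> MATCH
  Word 4: 'dot' -> MATCH
Total matches: 4

4


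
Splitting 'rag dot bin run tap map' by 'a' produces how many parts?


Splitting by 'a' breaks the string at each occurrence of the separator.
Text: 'rag dot bin run tap map'
Parts after split:
  Part 1: 'r'
  Part 2: 'g dot bin run t'
  Part 3: 'p m'
  Part 4: 'p'
Total parts: 4

4


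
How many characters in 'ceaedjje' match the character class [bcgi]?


Character class [bcgi] matches any of: {b, c, g, i}
Scanning string 'ceaedjje' character by character:
  pos 0: 'c' -> MATCH
  pos 1: 'e' -> no
  pos 2: 'a' -> no
  pos 3: 'e' -> no
  pos 4: 'd' -> no
  pos 5: 'j' -> no
  pos 6: 'j' -> no
  pos 7: 'e' -> no
Total matches: 1

1


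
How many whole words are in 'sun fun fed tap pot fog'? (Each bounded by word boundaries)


Word boundaries (\b) mark the start/end of each word.
Text: 'sun fun fed tap pot fog'
Splitting by whitespace:
  Word 1: 'sun'
  Word 2: 'fun'
  Word 3: 'fed'
  Word 4: 'tap'
  Word 5: 'pot'
  Word 6: 'fog'
Total whole words: 6

6


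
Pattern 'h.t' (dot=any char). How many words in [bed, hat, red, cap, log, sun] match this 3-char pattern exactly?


Pattern 'h.t' means: starts with 'h', any single char, ends with 't'.
Checking each word (must be exactly 3 chars):
  'bed' (len=3): no
  'hat' (len=3): MATCH
  'red' (len=3): no
  'cap' (len=3): no
  'log' (len=3): no
  'sun' (len=3): no
Matching words: ['hat']
Total: 1

1


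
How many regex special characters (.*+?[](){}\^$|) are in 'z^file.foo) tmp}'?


Regex special characters are: . * + ? [ ] ( ) { } \ ^ $ |
Scanning 'z^file.foo) tmp}':
  pos 1: '^' -> SPECIAL
  pos 6: '.' -> SPECIAL
  pos 10: ')' -> SPECIAL
  pos 15: '}' -> SPECIAL
Special chars found: ['^', '.', ')', '}']
Total: 4

4


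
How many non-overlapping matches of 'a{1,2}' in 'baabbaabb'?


Pattern 'a{1,2}' matches between 1 and 2 consecutive a's (greedy).
String: 'baabbaabb'
Finding runs of a's and applying greedy matching:
  Run at pos 1: 'aa' (length 2)
  Run at pos 5: 'aa' (length 2)
Matches: ['aa', 'aa']
Count: 2

2


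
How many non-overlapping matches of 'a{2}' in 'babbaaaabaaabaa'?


Pattern 'a{2}' matches exactly 2 consecutive a's (greedy, non-overlapping).
String: 'babbaaaabaaabaa'
Scanning for runs of a's:
  Run at pos 1: 'a' (length 1) -> 0 match(es)
  Run at pos 4: 'aaaa' (length 4) -> 2 match(es)
  Run at pos 9: 'aaa' (length 3) -> 1 match(es)
  Run at pos 13: 'aa' (length 2) -> 1 match(es)
Matches found: ['aa', 'aa', 'aa', 'aa']
Total: 4

4


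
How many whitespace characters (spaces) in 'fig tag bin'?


\s matches whitespace characters (spaces, tabs, etc.).
Text: 'fig tag bin'
This text has 3 words separated by spaces.
Number of spaces = number of words - 1 = 3 - 1 = 2

2


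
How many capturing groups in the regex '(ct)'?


To count capturing groups, count each '(' that starts a group.
Pattern: '(ct)'
Walking through the pattern:
  Position 0: '(' -> group #1
Total capturing groups: 1

1


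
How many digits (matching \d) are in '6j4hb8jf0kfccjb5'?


\d matches any digit 0-9.
Scanning '6j4hb8jf0kfccjb5':
  pos 0: '6' -> DIGIT
  pos 2: '4' -> DIGIT
  pos 5: '8' -> DIGIT
  pos 8: '0' -> DIGIT
  pos 15: '5' -> DIGIT
Digits found: ['6', '4', '8', '0', '5']
Total: 5

5


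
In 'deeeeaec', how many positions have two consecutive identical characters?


Looking for consecutive identical characters in 'deeeeaec':
  pos 0-1: 'd' vs 'e' -> different
  pos 1-2: 'e' vs 'e' -> MATCH ('ee')
  pos 2-3: 'e' vs 'e' -> MATCH ('ee')
  pos 3-4: 'e' vs 'e' -> MATCH ('ee')
  pos 4-5: 'e' vs 'a' -> different
  pos 5-6: 'a' vs 'e' -> different
  pos 6-7: 'e' vs 'c' -> different
Consecutive identical pairs: ['ee', 'ee', 'ee']
Count: 3

3


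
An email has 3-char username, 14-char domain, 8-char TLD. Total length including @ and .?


An email address has format: username@domain.tld
Username length: 3
'@' character: 1
Domain length: 14
'.' character: 1
TLD length: 8
Total = 3 + 1 + 14 + 1 + 8 = 27

27


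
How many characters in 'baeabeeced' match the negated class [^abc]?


Negated class [^abc] matches any char NOT in {a, b, c}
Scanning 'baeabeeced':
  pos 0: 'b' -> no (excluded)
  pos 1: 'a' -> no (excluded)
  pos 2: 'e' -> MATCH
  pos 3: 'a' -> no (excluded)
  pos 4: 'b' -> no (excluded)
  pos 5: 'e' -> MATCH
  pos 6: 'e' -> MATCH
  pos 7: 'c' -> no (excluded)
  pos 8: 'e' -> MATCH
  pos 9: 'd' -> MATCH
Total matches: 5

5


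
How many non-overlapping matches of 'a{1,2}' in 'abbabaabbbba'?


Pattern 'a{1,2}' matches between 1 and 2 consecutive a's (greedy).
String: 'abbabaabbbba'
Finding runs of a's and applying greedy matching:
  Run at pos 0: 'a' (length 1)
  Run at pos 3: 'a' (length 1)
  Run at pos 5: 'aa' (length 2)
  Run at pos 11: 'a' (length 1)
Matches: ['a', 'a', 'aa', 'a']
Count: 4

4


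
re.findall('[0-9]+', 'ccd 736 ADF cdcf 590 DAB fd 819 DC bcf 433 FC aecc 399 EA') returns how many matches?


Pattern '[0-9]+' finds one or more digits.
Text: 'ccd 736 ADF cdcf 590 DAB fd 819 DC bcf 433 FC aecc 399 EA'
Scanning for matches:
  Match 1: '736'
  Match 2: '590'
  Match 3: '819'
  Match 4: '433'
  Match 5: '399'
Total matches: 5

5


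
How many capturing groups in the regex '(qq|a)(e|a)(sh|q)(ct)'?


To count capturing groups, count each '(' that starts a group.
Pattern: '(qq|a)(e|a)(sh|q)(ct)'
Walking through the pattern:
  Position 0: '(' -> group #1
  Position 6: '(' -> group #2
  Position 11: '(' -> group #3
  Position 17: '(' -> group #4
Total capturing groups: 4

4


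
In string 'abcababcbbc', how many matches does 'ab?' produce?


Pattern 'ab?' matches 'a' optionally followed by 'b'.
String: 'abcababcbbc'
Scanning left to right for 'a' then checking next char:
  Match 1: 'ab' (a followed by b)
  Match 2: 'ab' (a followed by b)
  Match 3: 'ab' (a followed by b)
Total matches: 3

3


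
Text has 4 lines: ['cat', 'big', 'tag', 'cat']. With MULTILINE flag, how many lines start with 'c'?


With MULTILINE flag, ^ matches the start of each line.
Lines: ['cat', 'big', 'tag', 'cat']
Checking which lines start with 'c':
  Line 1: 'cat' -> MATCH
  Line 2: 'big' -> no
  Line 3: 'tag' -> no
  Line 4: 'cat' -> MATCH
Matching lines: ['cat', 'cat']
Count: 2

2


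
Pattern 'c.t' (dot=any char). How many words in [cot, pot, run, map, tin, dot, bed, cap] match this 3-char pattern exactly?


Pattern 'c.t' means: starts with 'c', any single char, ends with 't'.
Checking each word (must be exactly 3 chars):
  'cot' (len=3): MATCH
  'pot' (len=3): no
  'run' (len=3): no
  'map' (len=3): no
  'tin' (len=3): no
  'dot' (len=3): no
  'bed' (len=3): no
  'cap' (len=3): no
Matching words: ['cot']
Total: 1

1


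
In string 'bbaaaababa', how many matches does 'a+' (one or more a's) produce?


Pattern 'a+' matches one or more consecutive a's.
String: 'bbaaaababa'
Scanning for runs of a:
  Match 1: 'aaaa' (length 4)
  Match 2: 'a' (length 1)
  Match 3: 'a' (length 1)
Total matches: 3

3


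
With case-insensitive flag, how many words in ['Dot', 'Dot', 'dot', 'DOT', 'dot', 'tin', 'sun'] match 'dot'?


Case-insensitive matching: compare each word's lowercase form to 'dot'.
  'Dot' -> lower='dot' -> MATCH
  'Dot' -> lower='dot' -> MATCH
  'dot' -> lower='dot' -> MATCH
  'DOT' -> lower='dot' -> MATCH
  'dot' -> lower='dot' -> MATCH
  'tin' -> lower='tin' -> no
  'sun' -> lower='sun' -> no
Matches: ['Dot', 'Dot', 'dot', 'DOT', 'dot']
Count: 5

5


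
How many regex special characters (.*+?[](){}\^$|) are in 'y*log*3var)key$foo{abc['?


Regex special characters are: . * + ? [ ] ( ) { } \ ^ $ |
Scanning 'y*log*3var)key$foo{abc[':
  pos 1: '*' -> SPECIAL
  pos 5: '*' -> SPECIAL
  pos 10: ')' -> SPECIAL
  pos 14: '$' -> SPECIAL
  pos 18: '{' -> SPECIAL
  pos 22: '[' -> SPECIAL
Special chars found: ['*', '*', ')', '$', '{', '[']
Total: 6

6


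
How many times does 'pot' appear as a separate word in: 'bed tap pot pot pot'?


Scanning each word for exact match 'pot':
  Word 1: 'bed' -> no
  Word 2: 'tap' -> no
  Word 3: 'pot' -> MATCH
  Word 4: 'pot' -> MATCH
  Word 5: 'pot' -> MATCH
Total matches: 3

3


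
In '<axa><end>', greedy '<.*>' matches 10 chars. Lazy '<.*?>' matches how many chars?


Greedy '<.*>' tries to match as MUCH as possible.
Lazy '<.*?>' tries to match as LITTLE as possible.

String: '<axa><end>'
Greedy '<.*>' starts at first '<' and extends to the LAST '>': '<axa><end>' (10 chars)
Lazy '<.*?>' starts at first '<' and stops at the FIRST '>': '<axa>' (5 chars)

5


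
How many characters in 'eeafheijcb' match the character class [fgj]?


Character class [fgj] matches any of: {f, g, j}
Scanning string 'eeafheijcb' character by character:
  pos 0: 'e' -> no
  pos 1: 'e' -> no
  pos 2: 'a' -> no
  pos 3: 'f' -> MATCH
  pos 4: 'h' -> no
  pos 5: 'e' -> no
  pos 6: 'i' -> no
  pos 7: 'j' -> MATCH
  pos 8: 'c' -> no
  pos 9: 'b' -> no
Total matches: 2

2


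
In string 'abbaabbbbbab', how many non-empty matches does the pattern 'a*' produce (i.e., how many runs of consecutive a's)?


Pattern 'a*' matches zero or more a's. We want non-empty runs of consecutive a's.
String: 'abbaabbbbbab'
Walking through the string to find runs of a's:
  Run 1: positions 0-0 -> 'a'
  Run 2: positions 3-4 -> 'aa'
  Run 3: positions 10-10 -> 'a'
Non-empty runs found: ['a', 'aa', 'a']
Count: 3

3


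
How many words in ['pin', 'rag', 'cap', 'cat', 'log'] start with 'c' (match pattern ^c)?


Pattern ^c anchors to start of word. Check which words begin with 'c':
  'pin' -> no
  'rag' -> no
  'cap' -> MATCH (starts with 'c')
  'cat' -> MATCH (starts with 'c')
  'log' -> no
Matching words: ['cap', 'cat']
Count: 2

2


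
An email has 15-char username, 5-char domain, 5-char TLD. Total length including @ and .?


An email address has format: username@domain.tld
Username length: 15
'@' character: 1
Domain length: 5
'.' character: 1
TLD length: 5
Total = 15 + 1 + 5 + 1 + 5 = 27

27


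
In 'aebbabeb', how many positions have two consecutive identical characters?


Looking for consecutive identical characters in 'aebbabeb':
  pos 0-1: 'a' vs 'e' -> different
  pos 1-2: 'e' vs 'b' -> different
  pos 2-3: 'b' vs 'b' -> MATCH ('bb')
  pos 3-4: 'b' vs 'a' -> different
  pos 4-5: 'a' vs 'b' -> different
  pos 5-6: 'b' vs 'e' -> different
  pos 6-7: 'e' vs 'b' -> different
Consecutive identical pairs: ['bb']
Count: 1

1


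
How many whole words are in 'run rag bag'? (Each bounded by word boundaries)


Word boundaries (\b) mark the start/end of each word.
Text: 'run rag bag'
Splitting by whitespace:
  Word 1: 'run'
  Word 2: 'rag'
  Word 3: 'bag'
Total whole words: 3

3


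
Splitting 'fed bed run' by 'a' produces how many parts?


Splitting by 'a' breaks the string at each occurrence of the separator.
Text: 'fed bed run'
Parts after split:
  Part 1: 'fed bed run'
Total parts: 1

1


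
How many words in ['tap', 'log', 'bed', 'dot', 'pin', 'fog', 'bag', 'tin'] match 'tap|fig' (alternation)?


Alternation 'tap|fig' matches either 'tap' or 'fig'.
Checking each word:
  'tap' -> MATCH
  'log' -> no
  'bed' -> no
  'dot' -> no
  'pin' -> no
  'fog' -> no
  'bag' -> no
  'tin' -> no
Matches: ['tap']
Count: 1

1


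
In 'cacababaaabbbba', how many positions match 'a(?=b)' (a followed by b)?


Lookahead 'a(?=b)' matches 'a' only when followed by 'b'.
String: 'cacababaaabbbba'
Checking each position where char is 'a':
  pos 1: 'a' -> no (next='c')
  pos 3: 'a' -> MATCH (next='b')
  pos 5: 'a' -> MATCH (next='b')
  pos 7: 'a' -> no (next='a')
  pos 8: 'a' -> no (next='a')
  pos 9: 'a' -> MATCH (next='b')
Matching positions: [3, 5, 9]
Count: 3

3


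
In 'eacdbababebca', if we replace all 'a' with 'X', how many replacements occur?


re.sub('a', 'X', text) replaces every occurrence of 'a' with 'X'.
Text: 'eacdbababebca'
Scanning for 'a':
  pos 1: 'a' -> replacement #1
  pos 5: 'a' -> replacement #2
  pos 7: 'a' -> replacement #3
  pos 12: 'a' -> replacement #4
Total replacements: 4

4


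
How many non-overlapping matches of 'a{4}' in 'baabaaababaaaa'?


Pattern 'a{4}' matches exactly 4 consecutive a's (greedy, non-overlapping).
String: 'baabaaababaaaa'
Scanning for runs of a's:
  Run at pos 1: 'aa' (length 2) -> 0 match(es)
  Run at pos 4: 'aaa' (length 3) -> 0 match(es)
  Run at pos 8: 'a' (length 1) -> 0 match(es)
  Run at pos 10: 'aaaa' (length 4) -> 1 match(es)
Matches found: ['aaaa']
Total: 1

1


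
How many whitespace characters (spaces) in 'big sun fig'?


\s matches whitespace characters (spaces, tabs, etc.).
Text: 'big sun fig'
This text has 3 words separated by spaces.
Number of spaces = number of words - 1 = 3 - 1 = 2

2


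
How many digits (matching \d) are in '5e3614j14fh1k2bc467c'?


\d matches any digit 0-9.
Scanning '5e3614j14fh1k2bc467c':
  pos 0: '5' -> DIGIT
  pos 2: '3' -> DIGIT
  pos 3: '6' -> DIGIT
  pos 4: '1' -> DIGIT
  pos 5: '4' -> DIGIT
  pos 7: '1' -> DIGIT
  pos 8: '4' -> DIGIT
  pos 11: '1' -> DIGIT
  pos 13: '2' -> DIGIT
  pos 16: '4' -> DIGIT
  pos 17: '6' -> DIGIT
  pos 18: '7' -> DIGIT
Digits found: ['5', '3', '6', '1', '4', '1', '4', '1', '2', '4', '6', '7']
Total: 12

12


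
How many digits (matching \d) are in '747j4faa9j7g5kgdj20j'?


\d matches any digit 0-9.
Scanning '747j4faa9j7g5kgdj20j':
  pos 0: '7' -> DIGIT
  pos 1: '4' -> DIGIT
  pos 2: '7' -> DIGIT
  pos 4: '4' -> DIGIT
  pos 8: '9' -> DIGIT
  pos 10: '7' -> DIGIT
  pos 12: '5' -> DIGIT
  pos 17: '2' -> DIGIT
  pos 18: '0' -> DIGIT
Digits found: ['7', '4', '7', '4', '9', '7', '5', '2', '0']
Total: 9

9


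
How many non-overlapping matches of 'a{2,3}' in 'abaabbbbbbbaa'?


Pattern 'a{2,3}' matches between 2 and 3 consecutive a's (greedy).
String: 'abaabbbbbbbaa'
Finding runs of a's and applying greedy matching:
  Run at pos 0: 'a' (length 1)
  Run at pos 2: 'aa' (length 2)
  Run at pos 11: 'aa' (length 2)
Matches: ['aa', 'aa']
Count: 2

2


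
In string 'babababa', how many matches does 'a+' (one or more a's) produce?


Pattern 'a+' matches one or more consecutive a's.
String: 'babababa'
Scanning for runs of a:
  Match 1: 'a' (length 1)
  Match 2: 'a' (length 1)
  Match 3: 'a' (length 1)
  Match 4: 'a' (length 1)
Total matches: 4

4


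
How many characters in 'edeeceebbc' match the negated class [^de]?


Negated class [^de] matches any char NOT in {d, e}
Scanning 'edeeceebbc':
  pos 0: 'e' -> no (excluded)
  pos 1: 'd' -> no (excluded)
  pos 2: 'e' -> no (excluded)
  pos 3: 'e' -> no (excluded)
  pos 4: 'c' -> MATCH
  pos 5: 'e' -> no (excluded)
  pos 6: 'e' -> no (excluded)
  pos 7: 'b' -> MATCH
  pos 8: 'b' -> MATCH
  pos 9: 'c' -> MATCH
Total matches: 4

4


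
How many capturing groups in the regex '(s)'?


To count capturing groups, count each '(' that starts a group.
Pattern: '(s)'
Walking through the pattern:
  Position 0: '(' -> group #1
Total capturing groups: 1

1


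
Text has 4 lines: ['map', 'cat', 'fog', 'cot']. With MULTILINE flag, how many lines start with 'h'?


With MULTILINE flag, ^ matches the start of each line.
Lines: ['map', 'cat', 'fog', 'cot']
Checking which lines start with 'h':
  Line 1: 'map' -> no
  Line 2: 'cat' -> no
  Line 3: 'fog' -> no
  Line 4: 'cot' -> no
Matching lines: []
Count: 0

0


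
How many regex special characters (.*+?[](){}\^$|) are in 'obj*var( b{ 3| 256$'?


Regex special characters are: . * + ? [ ] ( ) { } \ ^ $ |
Scanning 'obj*var( b{ 3| 256$':
  pos 3: '*' -> SPECIAL
  pos 7: '(' -> SPECIAL
  pos 10: '{' -> SPECIAL
  pos 13: '|' -> SPECIAL
  pos 18: '$' -> SPECIAL
Special chars found: ['*', '(', '{', '|', '$']
Total: 5

5


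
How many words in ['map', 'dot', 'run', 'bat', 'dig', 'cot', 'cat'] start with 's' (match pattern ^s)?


Pattern ^s anchors to start of word. Check which words begin with 's':
  'map' -> no
  'dot' -> no
  'run' -> no
  'bat' -> no
  'dig' -> no
  'cot' -> no
  'cat' -> no
Matching words: []
Count: 0

0


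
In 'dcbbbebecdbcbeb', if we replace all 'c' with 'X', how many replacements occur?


re.sub('c', 'X', text) replaces every occurrence of 'c' with 'X'.
Text: 'dcbbbebecdbcbeb'
Scanning for 'c':
  pos 1: 'c' -> replacement #1
  pos 8: 'c' -> replacement #2
  pos 11: 'c' -> replacement #3
Total replacements: 3

3


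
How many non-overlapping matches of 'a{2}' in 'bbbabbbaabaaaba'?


Pattern 'a{2}' matches exactly 2 consecutive a's (greedy, non-overlapping).
String: 'bbbabbbaabaaaba'
Scanning for runs of a's:
  Run at pos 3: 'a' (length 1) -> 0 match(es)
  Run at pos 7: 'aa' (length 2) -> 1 match(es)
  Run at pos 10: 'aaa' (length 3) -> 1 match(es)
  Run at pos 14: 'a' (length 1) -> 0 match(es)
Matches found: ['aa', 'aa']
Total: 2

2


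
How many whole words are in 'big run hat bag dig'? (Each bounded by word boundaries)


Word boundaries (\b) mark the start/end of each word.
Text: 'big run hat bag dig'
Splitting by whitespace:
  Word 1: 'big'
  Word 2: 'run'
  Word 3: 'hat'
  Word 4: 'bag'
  Word 5: 'dig'
Total whole words: 5

5


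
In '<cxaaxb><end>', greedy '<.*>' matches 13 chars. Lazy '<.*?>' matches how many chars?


Greedy '<.*>' tries to match as MUCH as possible.
Lazy '<.*?>' tries to match as LITTLE as possible.

String: '<cxaaxb><end>'
Greedy '<.*>' starts at first '<' and extends to the LAST '>': '<cxaaxb><end>' (13 chars)
Lazy '<.*?>' starts at first '<' and stops at the FIRST '>': '<cxaaxb>' (8 chars)

8


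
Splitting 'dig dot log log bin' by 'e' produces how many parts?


Splitting by 'e' breaks the string at each occurrence of the separator.
Text: 'dig dot log log bin'
Parts after split:
  Part 1: 'dig dot log log bin'
Total parts: 1

1


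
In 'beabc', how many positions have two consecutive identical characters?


Looking for consecutive identical characters in 'beabc':
  pos 0-1: 'b' vs 'e' -> different
  pos 1-2: 'e' vs 'a' -> different
  pos 2-3: 'a' vs 'b' -> different
  pos 3-4: 'b' vs 'c' -> different
Consecutive identical pairs: []
Count: 0

0


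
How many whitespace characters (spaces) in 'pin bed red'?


\s matches whitespace characters (spaces, tabs, etc.).
Text: 'pin bed red'
This text has 3 words separated by spaces.
Number of spaces = number of words - 1 = 3 - 1 = 2

2


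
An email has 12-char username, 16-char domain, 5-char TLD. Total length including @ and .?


An email address has format: username@domain.tld
Username length: 12
'@' character: 1
Domain length: 16
'.' character: 1
TLD length: 5
Total = 12 + 1 + 16 + 1 + 5 = 35

35


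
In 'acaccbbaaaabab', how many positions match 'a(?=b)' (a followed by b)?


Lookahead 'a(?=b)' matches 'a' only when followed by 'b'.
String: 'acaccbbaaaabab'
Checking each position where char is 'a':
  pos 0: 'a' -> no (next='c')
  pos 2: 'a' -> no (next='c')
  pos 7: 'a' -> no (next='a')
  pos 8: 'a' -> no (next='a')
  pos 9: 'a' -> no (next='a')
  pos 10: 'a' -> MATCH (next='b')
  pos 12: 'a' -> MATCH (next='b')
Matching positions: [10, 12]
Count: 2

2


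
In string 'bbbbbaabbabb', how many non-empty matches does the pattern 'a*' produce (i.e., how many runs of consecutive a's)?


Pattern 'a*' matches zero or more a's. We want non-empty runs of consecutive a's.
String: 'bbbbbaabbabb'
Walking through the string to find runs of a's:
  Run 1: positions 5-6 -> 'aa'
  Run 2: positions 9-9 -> 'a'
Non-empty runs found: ['aa', 'a']
Count: 2

2


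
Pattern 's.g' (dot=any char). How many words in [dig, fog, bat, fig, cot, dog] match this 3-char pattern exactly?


Pattern 's.g' means: starts with 's', any single char, ends with 'g'.
Checking each word (must be exactly 3 chars):
  'dig' (len=3): no
  'fog' (len=3): no
  'bat' (len=3): no
  'fig' (len=3): no
  'cot' (len=3): no
  'dog' (len=3): no
Matching words: []
Total: 0

0


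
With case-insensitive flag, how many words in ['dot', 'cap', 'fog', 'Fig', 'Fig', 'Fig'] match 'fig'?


Case-insensitive matching: compare each word's lowercase form to 'fig'.
  'dot' -> lower='dot' -> no
  'cap' -> lower='cap' -> no
  'fog' -> lower='fog' -> no
  'Fig' -> lower='fig' -> MATCH
  'Fig' -> lower='fig' -> MATCH
  'Fig' -> lower='fig' -> MATCH
Matches: ['Fig', 'Fig', 'Fig']
Count: 3

3


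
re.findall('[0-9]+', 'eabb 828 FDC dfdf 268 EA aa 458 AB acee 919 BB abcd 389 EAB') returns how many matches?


Pattern '[0-9]+' finds one or more digits.
Text: 'eabb 828 FDC dfdf 268 EA aa 458 AB acee 919 BB abcd 389 EAB'
Scanning for matches:
  Match 1: '828'
  Match 2: '268'
  Match 3: '458'
  Match 4: '919'
  Match 5: '389'
Total matches: 5

5


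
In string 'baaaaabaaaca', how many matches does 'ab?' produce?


Pattern 'ab?' matches 'a' optionally followed by 'b'.
String: 'baaaaabaaaca'
Scanning left to right for 'a' then checking next char:
  Match 1: 'a' (a not followed by b)
  Match 2: 'a' (a not followed by b)
  Match 3: 'a' (a not followed by b)
  Match 4: 'a' (a not followed by b)
  Match 5: 'ab' (a followed by b)
  Match 6: 'a' (a not followed by b)
  Match 7: 'a' (a not followed by b)
  Match 8: 'a' (a not followed by b)
  Match 9: 'a' (a not followed by b)
Total matches: 9

9


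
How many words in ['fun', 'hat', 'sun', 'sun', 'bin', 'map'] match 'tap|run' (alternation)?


Alternation 'tap|run' matches either 'tap' or 'run'.
Checking each word:
  'fun' -> no
  'hat' -> no
  'sun' -> no
  'sun' -> no
  'bin' -> no
  'map' -> no
Matches: []
Count: 0

0


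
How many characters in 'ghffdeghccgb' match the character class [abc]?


Character class [abc] matches any of: {a, b, c}
Scanning string 'ghffdeghccgb' character by character:
  pos 0: 'g' -> no
  pos 1: 'h' -> no
  pos 2: 'f' -> no
  pos 3: 'f' -> no
  pos 4: 'd' -> no
  pos 5: 'e' -> no
  pos 6: 'g' -> no
  pos 7: 'h' -> no
  pos 8: 'c' -> MATCH
  pos 9: 'c' -> MATCH
  pos 10: 'g' -> no
  pos 11: 'b' -> MATCH
Total matches: 3

3


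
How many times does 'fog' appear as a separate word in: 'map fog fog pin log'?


Scanning each word for exact match 'fog':
  Word 1: 'map' -> no
  Word 2: 'fog' -> MATCH
  Word 3: 'fog' -> MATCH
  Word 4: 'pin' -> no
  Word 5: 'log' -> no
Total matches: 2

2


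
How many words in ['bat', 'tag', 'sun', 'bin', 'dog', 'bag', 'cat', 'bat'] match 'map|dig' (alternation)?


Alternation 'map|dig' matches either 'map' or 'dig'.
Checking each word:
  'bat' -> no
  'tag' -> no
  'sun' -> no
  'bin' -> no
  'dog' -> no
  'bag' -> no
  'cat' -> no
  'bat' -> no
Matches: []
Count: 0

0


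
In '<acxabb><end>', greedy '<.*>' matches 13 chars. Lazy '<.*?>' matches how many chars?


Greedy '<.*>' tries to match as MUCH as possible.
Lazy '<.*?>' tries to match as LITTLE as possible.

String: '<acxabb><end>'
Greedy '<.*>' starts at first '<' and extends to the LAST '>': '<acxabb><end>' (13 chars)
Lazy '<.*?>' starts at first '<' and stops at the FIRST '>': '<acxabb>' (8 chars)

8


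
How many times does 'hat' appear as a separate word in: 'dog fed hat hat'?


Scanning each word for exact match 'hat':
  Word 1: 'dog' -> no
  Word 2: 'fed' -> no
  Word 3: 'hat' -> MATCH
  Word 4: 'hat' -> MATCH
Total matches: 2

2


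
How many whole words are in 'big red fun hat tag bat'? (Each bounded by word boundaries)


Word boundaries (\b) mark the start/end of each word.
Text: 'big red fun hat tag bat'
Splitting by whitespace:
  Word 1: 'big'
  Word 2: 'red'
  Word 3: 'fun'
  Word 4: 'hat'
  Word 5: 'tag'
  Word 6: 'bat'
Total whole words: 6

6


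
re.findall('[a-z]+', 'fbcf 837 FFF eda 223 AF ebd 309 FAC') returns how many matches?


Pattern '[a-z]+' finds one or more lowercase letters.
Text: 'fbcf 837 FFF eda 223 AF ebd 309 FAC'
Scanning for matches:
  Match 1: 'fbcf'
  Match 2: 'eda'
  Match 3: 'ebd'
Total matches: 3

3


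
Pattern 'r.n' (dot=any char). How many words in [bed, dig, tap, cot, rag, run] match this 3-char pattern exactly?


Pattern 'r.n' means: starts with 'r', any single char, ends with 'n'.
Checking each word (must be exactly 3 chars):
  'bed' (len=3): no
  'dig' (len=3): no
  'tap' (len=3): no
  'cot' (len=3): no
  'rag' (len=3): no
  'run' (len=3): MATCH
Matching words: ['run']
Total: 1

1


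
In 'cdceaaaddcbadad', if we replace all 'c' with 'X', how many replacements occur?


re.sub('c', 'X', text) replaces every occurrence of 'c' with 'X'.
Text: 'cdceaaaddcbadad'
Scanning for 'c':
  pos 0: 'c' -> replacement #1
  pos 2: 'c' -> replacement #2
  pos 9: 'c' -> replacement #3
Total replacements: 3

3


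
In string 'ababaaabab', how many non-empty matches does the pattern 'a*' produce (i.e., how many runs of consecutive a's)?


Pattern 'a*' matches zero or more a's. We want non-empty runs of consecutive a's.
String: 'ababaaabab'
Walking through the string to find runs of a's:
  Run 1: positions 0-0 -> 'a'
  Run 2: positions 2-2 -> 'a'
  Run 3: positions 4-6 -> 'aaa'
  Run 4: positions 8-8 -> 'a'
Non-empty runs found: ['a', 'a', 'aaa', 'a']
Count: 4

4


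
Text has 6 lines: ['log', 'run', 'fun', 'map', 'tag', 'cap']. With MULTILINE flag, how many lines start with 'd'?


With MULTILINE flag, ^ matches the start of each line.
Lines: ['log', 'run', 'fun', 'map', 'tag', 'cap']
Checking which lines start with 'd':
  Line 1: 'log' -> no
  Line 2: 'run' -> no
  Line 3: 'fun' -> no
  Line 4: 'map' -> no
  Line 5: 'tag' -> no
  Line 6: 'cap' -> no
Matching lines: []
Count: 0

0


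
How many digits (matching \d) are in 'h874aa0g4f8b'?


\d matches any digit 0-9.
Scanning 'h874aa0g4f8b':
  pos 1: '8' -> DIGIT
  pos 2: '7' -> DIGIT
  pos 3: '4' -> DIGIT
  pos 6: '0' -> DIGIT
  pos 8: '4' -> DIGIT
  pos 10: '8' -> DIGIT
Digits found: ['8', '7', '4', '0', '4', '8']
Total: 6

6


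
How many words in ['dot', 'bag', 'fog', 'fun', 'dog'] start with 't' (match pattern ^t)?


Pattern ^t anchors to start of word. Check which words begin with 't':
  'dot' -> no
  'bag' -> no
  'fog' -> no
  'fun' -> no
  'dog' -> no
Matching words: []
Count: 0

0


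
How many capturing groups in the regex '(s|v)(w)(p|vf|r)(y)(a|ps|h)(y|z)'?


To count capturing groups, count each '(' that starts a group.
Pattern: '(s|v)(w)(p|vf|r)(y)(a|ps|h)(y|z)'
Walking through the pattern:
  Position 0: '(' -> group #1
  Position 5: '(' -> group #2
  Position 8: '(' -> group #3
  Position 16: '(' -> group #4
  Position 19: '(' -> group #5
  Position 27: '(' -> group #6
Total capturing groups: 6

6


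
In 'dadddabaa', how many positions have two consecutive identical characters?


Looking for consecutive identical characters in 'dadddabaa':
  pos 0-1: 'd' vs 'a' -> different
  pos 1-2: 'a' vs 'd' -> different
  pos 2-3: 'd' vs 'd' -> MATCH ('dd')
  pos 3-4: 'd' vs 'd' -> MATCH ('dd')
  pos 4-5: 'd' vs 'a' -> different
  pos 5-6: 'a' vs 'b' -> different
  pos 6-7: 'b' vs 'a' -> different
  pos 7-8: 'a' vs 'a' -> MATCH ('aa')
Consecutive identical pairs: ['dd', 'dd', 'aa']
Count: 3

3


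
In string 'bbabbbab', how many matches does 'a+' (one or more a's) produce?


Pattern 'a+' matches one or more consecutive a's.
String: 'bbabbbab'
Scanning for runs of a:
  Match 1: 'a' (length 1)
  Match 2: 'a' (length 1)
Total matches: 2

2


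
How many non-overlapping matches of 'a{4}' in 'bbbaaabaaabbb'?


Pattern 'a{4}' matches exactly 4 consecutive a's (greedy, non-overlapping).
String: 'bbbaaabaaabbb'
Scanning for runs of a's:
  Run at pos 3: 'aaa' (length 3) -> 0 match(es)
  Run at pos 7: 'aaa' (length 3) -> 0 match(es)
Matches found: []
Total: 0

0


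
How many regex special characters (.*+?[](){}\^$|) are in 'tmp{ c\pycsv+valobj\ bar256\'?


Regex special characters are: . * + ? [ ] ( ) { } \ ^ $ |
Scanning 'tmp{ c\pycsv+valobj\ bar256\':
  pos 3: '{' -> SPECIAL
  pos 6: '\' -> SPECIAL
  pos 12: '+' -> SPECIAL
  pos 19: '\' -> SPECIAL
  pos 27: '\' -> SPECIAL
Special chars found: ['{', '\\', '+', '\\', '\\']
Total: 5

5


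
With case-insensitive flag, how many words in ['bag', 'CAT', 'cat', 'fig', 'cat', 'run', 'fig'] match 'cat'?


Case-insensitive matching: compare each word's lowercase form to 'cat'.
  'bag' -> lower='bag' -> no
  'CAT' -> lower='cat' -> MATCH
  'cat' -> lower='cat' -> MATCH
  'fig' -> lower='fig' -> no
  'cat' -> lower='cat' -> MATCH
  'run' -> lower='run' -> no
  'fig' -> lower='fig' -> no
Matches: ['CAT', 'cat', 'cat']
Count: 3

3


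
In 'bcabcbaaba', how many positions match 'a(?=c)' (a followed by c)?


Lookahead 'a(?=c)' matches 'a' only when followed by 'c'.
String: 'bcabcbaaba'
Checking each position where char is 'a':
  pos 2: 'a' -> no (next='b')
  pos 6: 'a' -> no (next='a')
  pos 7: 'a' -> no (next='b')
Matching positions: []
Count: 0

0


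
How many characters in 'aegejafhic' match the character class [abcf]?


Character class [abcf] matches any of: {a, b, c, f}
Scanning string 'aegejafhic' character by character:
  pos 0: 'a' -> MATCH
  pos 1: 'e' -> no
  pos 2: 'g' -> no
  pos 3: 'e' -> no
  pos 4: 'j' -> no
  pos 5: 'a' -> MATCH
  pos 6: 'f' -> MATCH
  pos 7: 'h' -> no
  pos 8: 'i' -> no
  pos 9: 'c' -> MATCH
Total matches: 4

4


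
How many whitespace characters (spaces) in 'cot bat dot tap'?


\s matches whitespace characters (spaces, tabs, etc.).
Text: 'cot bat dot tap'
This text has 4 words separated by spaces.
Number of spaces = number of words - 1 = 4 - 1 = 3

3


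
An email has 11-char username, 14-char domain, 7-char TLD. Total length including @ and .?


An email address has format: username@domain.tld
Username length: 11
'@' character: 1
Domain length: 14
'.' character: 1
TLD length: 7
Total = 11 + 1 + 14 + 1 + 7 = 34

34


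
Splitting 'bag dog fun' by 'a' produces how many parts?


Splitting by 'a' breaks the string at each occurrence of the separator.
Text: 'bag dog fun'
Parts after split:
  Part 1: 'b'
  Part 2: 'g dog fun'
Total parts: 2

2


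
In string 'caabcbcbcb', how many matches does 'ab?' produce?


Pattern 'ab?' matches 'a' optionally followed by 'b'.
String: 'caabcbcbcb'
Scanning left to right for 'a' then checking next char:
  Match 1: 'a' (a not followed by b)
  Match 2: 'ab' (a followed by b)
Total matches: 2

2


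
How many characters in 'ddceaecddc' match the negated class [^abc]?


Negated class [^abc] matches any char NOT in {a, b, c}
Scanning 'ddceaecddc':
  pos 0: 'd' -> MATCH
  pos 1: 'd' -> MATCH
  pos 2: 'c' -> no (excluded)
  pos 3: 'e' -> MATCH
  pos 4: 'a' -> no (excluded)
  pos 5: 'e' -> MATCH
  pos 6: 'c' -> no (excluded)
  pos 7: 'd' -> MATCH
  pos 8: 'd' -> MATCH
  pos 9: 'c' -> no (excluded)
Total matches: 6

6


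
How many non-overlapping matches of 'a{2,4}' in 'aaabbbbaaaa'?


Pattern 'a{2,4}' matches between 2 and 4 consecutive a's (greedy).
String: 'aaabbbbaaaa'
Finding runs of a's and applying greedy matching:
  Run at pos 0: 'aaa' (length 3)
  Run at pos 7: 'aaaa' (length 4)
Matches: ['aaa', 'aaaa']
Count: 2

2


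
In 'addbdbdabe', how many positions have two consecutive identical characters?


Looking for consecutive identical characters in 'addbdbdabe':
  pos 0-1: 'a' vs 'd' -> different
  pos 1-2: 'd' vs 'd' -> MATCH ('dd')
  pos 2-3: 'd' vs 'b' -> different
  pos 3-4: 'b' vs 'd' -> different
  pos 4-5: 'd' vs 'b' -> different
  pos 5-6: 'b' vs 'd' -> different
  pos 6-7: 'd' vs 'a' -> different
  pos 7-8: 'a' vs 'b' -> different
  pos 8-9: 'b' vs 'e' -> different
Consecutive identical pairs: ['dd']
Count: 1

1


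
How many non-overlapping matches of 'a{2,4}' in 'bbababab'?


Pattern 'a{2,4}' matches between 2 and 4 consecutive a's (greedy).
String: 'bbababab'
Finding runs of a's and applying greedy matching:
  Run at pos 2: 'a' (length 1)
  Run at pos 4: 'a' (length 1)
  Run at pos 6: 'a' (length 1)
Matches: []
Count: 0

0


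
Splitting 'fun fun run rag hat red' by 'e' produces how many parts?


Splitting by 'e' breaks the string at each occurrence of the separator.
Text: 'fun fun run rag hat red'
Parts after split:
  Part 1: 'fun fun run rag hat r'
  Part 2: 'd'
Total parts: 2

2


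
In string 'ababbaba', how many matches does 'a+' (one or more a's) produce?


Pattern 'a+' matches one or more consecutive a's.
String: 'ababbaba'
Scanning for runs of a:
  Match 1: 'a' (length 1)
  Match 2: 'a' (length 1)
  Match 3: 'a' (length 1)
  Match 4: 'a' (length 1)
Total matches: 4

4


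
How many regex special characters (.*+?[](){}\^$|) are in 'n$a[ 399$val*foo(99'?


Regex special characters are: . * + ? [ ] ( ) { } \ ^ $ |
Scanning 'n$a[ 399$val*foo(99':
  pos 1: '$' -> SPECIAL
  pos 3: '[' -> SPECIAL
  pos 8: '$' -> SPECIAL
  pos 12: '*' -> SPECIAL
  pos 16: '(' -> SPECIAL
Special chars found: ['$', '[', '$', '*', '(']
Total: 5

5


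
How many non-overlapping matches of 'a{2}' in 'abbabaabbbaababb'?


Pattern 'a{2}' matches exactly 2 consecutive a's (greedy, non-overlapping).
String: 'abbabaabbbaababb'
Scanning for runs of a's:
  Run at pos 0: 'a' (length 1) -> 0 match(es)
  Run at pos 3: 'a' (length 1) -> 0 match(es)
  Run at pos 5: 'aa' (length 2) -> 1 match(es)
  Run at pos 10: 'aa' (length 2) -> 1 match(es)
  Run at pos 13: 'a' (length 1) -> 0 match(es)
Matches found: ['aa', 'aa']
Total: 2

2


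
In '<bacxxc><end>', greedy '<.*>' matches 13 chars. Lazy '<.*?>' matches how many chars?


Greedy '<.*>' tries to match as MUCH as possible.
Lazy '<.*?>' tries to match as LITTLE as possible.

String: '<bacxxc><end>'
Greedy '<.*>' starts at first '<' and extends to the LAST '>': '<bacxxc><end>' (13 chars)
Lazy '<.*?>' starts at first '<' and stops at the FIRST '>': '<bacxxc>' (8 chars)

8


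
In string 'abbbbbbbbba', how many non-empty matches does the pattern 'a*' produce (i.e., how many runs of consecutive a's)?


Pattern 'a*' matches zero or more a's. We want non-empty runs of consecutive a's.
String: 'abbbbbbbbba'
Walking through the string to find runs of a's:
  Run 1: positions 0-0 -> 'a'
  Run 2: positions 10-10 -> 'a'
Non-empty runs found: ['a', 'a']
Count: 2

2


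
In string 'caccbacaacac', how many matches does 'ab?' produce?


Pattern 'ab?' matches 'a' optionally followed by 'b'.
String: 'caccbacaacac'
Scanning left to right for 'a' then checking next char:
  Match 1: 'a' (a not followed by b)
  Match 2: 'a' (a not followed by b)
  Match 3: 'a' (a not followed by b)
  Match 4: 'a' (a not followed by b)
  Match 5: 'a' (a not followed by b)
Total matches: 5

5


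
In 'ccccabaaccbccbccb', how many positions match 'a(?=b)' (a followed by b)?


Lookahead 'a(?=b)' matches 'a' only when followed by 'b'.
String: 'ccccabaaccbccbccb'
Checking each position where char is 'a':
  pos 4: 'a' -> MATCH (next='b')
  pos 6: 'a' -> no (next='a')
  pos 7: 'a' -> no (next='c')
Matching positions: [4]
Count: 1

1


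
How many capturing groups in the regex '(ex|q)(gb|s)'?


To count capturing groups, count each '(' that starts a group.
Pattern: '(ex|q)(gb|s)'
Walking through the pattern:
  Position 0: '(' -> group #1
  Position 6: '(' -> group #2
Total capturing groups: 2

2


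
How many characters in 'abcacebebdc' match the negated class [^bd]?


Negated class [^bd] matches any char NOT in {b, d}
Scanning 'abcacebebdc':
  pos 0: 'a' -> MATCH
  pos 1: 'b' -> no (excluded)
  pos 2: 'c' -> MATCH
  pos 3: 'a' -> MATCH
  pos 4: 'c' -> MATCH
  pos 5: 'e' -> MATCH
  pos 6: 'b' -> no (excluded)
  pos 7: 'e' -> MATCH
  pos 8: 'b' -> no (excluded)
  pos 9: 'd' -> no (excluded)
  pos 10: 'c' -> MATCH
Total matches: 7

7


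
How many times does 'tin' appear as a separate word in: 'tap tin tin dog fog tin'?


Scanning each word for exact match 'tin':
  Word 1: 'tap' -> no
  Word 2: 'tin' -> MATCH
  Word 3: 'tin' -> MATCH
  Word 4: 'dog' -> no
  Word 5: 'fog' -> no
  Word 6: 'tin' -> MATCH
Total matches: 3

3


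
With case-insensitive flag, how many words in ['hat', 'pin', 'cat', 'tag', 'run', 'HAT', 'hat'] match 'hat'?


Case-insensitive matching: compare each word's lowercase form to 'hat'.
  'hat' -> lower='hat' -> MATCH
  'pin' -> lower='pin' -> no
  'cat' -> lower='cat' -> no
  'tag' -> lower='tag' -> no
  'run' -> lower='run' -> no
  'HAT' -> lower='hat' -> MATCH
  'hat' -> lower='hat' -> MATCH
Matches: ['hat', 'HAT', 'hat']
Count: 3

3
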